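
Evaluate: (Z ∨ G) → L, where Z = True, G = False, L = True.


Z = True, G = False, L = True
Step 1: Z ∨ G = True OR False = True
Step 2: (True) → L: false only when antecedent=True and L=False.
Result: True

True


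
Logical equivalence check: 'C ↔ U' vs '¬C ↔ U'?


Expression 1: C ↔ U
Expression 2: ¬C ↔ U
Truth table (C U | Expr1 Expr2):
  T T |   T     F   ← differ
  T F |   F     T   ← differ
  F T |   F     T   ← differ
  F F |   T     F   ← differ
Counterexample: C=T, U=T gives Expr1 = T but Expr2 = F, so the expressions are NOT logically equivalent.

No


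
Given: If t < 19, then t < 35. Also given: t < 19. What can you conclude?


Modus ponens: P → Q, P ⊢ Q
P: t < 19
Q: t < 35
We have P → Q and P is true.
By modus ponens, Q must be true.

t < 35


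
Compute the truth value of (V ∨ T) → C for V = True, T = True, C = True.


V = True, T = True, C = True
Step 1: V ∨ T = True OR True = True
Step 2: (True) → C: false only when antecedent=True and C=False.
Result: True

True


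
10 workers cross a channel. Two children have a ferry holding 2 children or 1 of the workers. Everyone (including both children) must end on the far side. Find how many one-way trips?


Per crossing of one of the workers: children→, one←, one of the workers→, one← = 4 trips
10 × 4 = 40, + 1 final children→ = 41
Minimum trips = 41

41


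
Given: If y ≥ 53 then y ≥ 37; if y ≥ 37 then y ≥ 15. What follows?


Hypothetical syllogism: P → Q, Q → R ⊢ P → R
Premise 1: y ≥ 53 → y ≥ 37
Premise 2: y ≥ 37 → y ≥ 15
Chain the implications: the middle term (y ≥ 37) links the two.
Conclusion: If y ≥ 53, then y ≥ 15.

If y ≥ 53, then y ≥ 15.


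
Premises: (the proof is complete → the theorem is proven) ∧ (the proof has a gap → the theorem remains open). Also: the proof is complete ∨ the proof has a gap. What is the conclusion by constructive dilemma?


Constructive dilemma: (P → Q) ∧ (R → S), P ∨ R ⊢ Q ∨ S
Premise 1: the proof is complete → the theorem is proven
Premise 2: the proof has a gap → the theorem remains open
Premise 3: the proof is complete ∨ the proof has a gap
Case 1: Assuming the proof is complete, then by Premise 1, the theorem is proven.
Case 2: Assuming the proof has a gap, then by Premise 2, the theorem remains open.
Since one of the proof is complete or the proof has a gap must hold, we get the theorem is proven or the theorem remains open.

The theorem is proven or the theorem remains open.


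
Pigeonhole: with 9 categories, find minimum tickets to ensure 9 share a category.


Pigeonhole: to guarantee k in one of n categories, need (k-1)×n + 1.
k = 9, n = 9
Minimum = (9-1) × 9 + 1 = 8 × 9 + 1

73


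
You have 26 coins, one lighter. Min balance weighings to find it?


Each weighing has 3 outcomes (left heavy / balance / right heavy), so k weighings distinguish at most 3^k cases; splitting into three near-equal groups achieves this.
Need 3^k ≥ 26: 3^2 = 9 < 26 ≤ 3^3 = 27
k = ⌈log₃(26)⌉ = 3

3


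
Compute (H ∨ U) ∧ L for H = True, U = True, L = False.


H = True, U = True, L = False
Step 1: H ∨ U = True OR True = True
Step 2: True ∧ L = True AND False = False
OR is true when at least one operand is true; AND requires both.

False


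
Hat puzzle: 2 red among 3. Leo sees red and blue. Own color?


Total red = 2, seen red = 1
Own red = 2 - 1 = 1
Leo's hat is red.

red


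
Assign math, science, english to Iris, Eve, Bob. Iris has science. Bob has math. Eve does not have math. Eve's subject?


From clues:
  Bob → math
  Iris → science
By elimination, Eve gets the remaining.

english


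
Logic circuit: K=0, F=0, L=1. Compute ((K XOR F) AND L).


K XOR F = 0^0 = 0
0 AND 1 = 0

0


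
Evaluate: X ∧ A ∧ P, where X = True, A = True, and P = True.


X = True, A = True, P = True
Step 1: X ∧ A = True AND True = True
Step 2: (True) ∧ P = (True) AND True = True
AND is true only when ALL operands are true.

True


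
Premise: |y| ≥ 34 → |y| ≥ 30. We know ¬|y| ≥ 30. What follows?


Modus tollens: P → Q, ¬Q ⊢ ¬P
P: |y| ≥ 34
Q: |y| ≥ 30
We have P → Q and Q is false.
By modus tollens, P must be false.

It is not the case that |y| ≥ 34


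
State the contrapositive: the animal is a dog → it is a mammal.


Original: If the animal is a dog, then it is a mammal
Contrapositive: If ¬Q, then ¬P
Negate Q: not (it is a mammal)
Negate P: not (the animal is a dog)

If not (it is a mammal), then not (the animal is a dog).


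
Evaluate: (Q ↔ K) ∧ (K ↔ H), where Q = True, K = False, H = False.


Q = True, K = False, H = False
Step 1: Q ↔ K is true when Q and K have the same value. Result: False
Step 2: K ↔ H is true when K and H have the same value. Result: True
Step 3: False ∧ True = False

False


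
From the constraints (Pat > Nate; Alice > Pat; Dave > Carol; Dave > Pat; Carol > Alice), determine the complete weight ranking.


Constraints: Pat > Nate; Alice > Pat; Dave > Carol; Dave > Pat; Carol > Alice
Method: at each step, the next-highest is the one remaining person who never appears on the smaller side of a constraint between remaining people.
  Step 1: remaining {Dave, Carol, Pat, Alice, Nate}; on the smaller side: {Carol, Pat, Alice, Nate} → Dave is next (Dave > Carol; Dave > Pat).
  Step 2: remaining {Carol, Pat, Alice, Nate}; on the smaller side: {Pat, Alice, Nate} → Carol is next (Carol > Alice).
  Step 3: remaining {Pat, Alice, Nate}; on the smaller side: {Pat, Nate} → Alice is next (Alice > Pat).
  Step 4: remaining {Pat, Nate}; on the smaller side: {Nate} → Pat is next (Pat > Nate).
  Step 5: only Nate remains → lowest.
Final ranking (highest to lowest):

Dave > Carol > Alice > Pat > Nate


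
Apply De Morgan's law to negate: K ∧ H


De Morgan's law: ¬(P ∧ Q) ≡ ¬P ∨ ¬Q
¬(K ∧ H) = ¬K ∨ ¬H

¬K ∨ ¬H


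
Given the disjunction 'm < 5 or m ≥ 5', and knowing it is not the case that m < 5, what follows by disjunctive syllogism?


Disjunctive syllogism: P ∨ Q, ¬P ⊢ Q
Disjunction: m < 5 ∨ m ≥ 5
We know it is not the case that m < 5.
By disjunctive syllogism, the other disjunct must be true.

m ≥ 5


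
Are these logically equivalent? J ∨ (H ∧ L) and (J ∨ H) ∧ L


Expression 1: J ∨ (H ∧ L)
Expression 2: (J ∨ H) ∧ L
Truth table (J H L | Expr1 Expr2):
  T T T |   T     T
  T T F |   T     F   ← differ
  T F T |   T     T
  T F F |   T     F   ← differ
  F T T |   T     T
  F T F |   F     F
  F F T |   F     F
  F F F |   F     F
Counterexample: J=T, H=T, L=F gives Expr1 = T but Expr2 = F, so the expressions are NOT logically equivalent.

No


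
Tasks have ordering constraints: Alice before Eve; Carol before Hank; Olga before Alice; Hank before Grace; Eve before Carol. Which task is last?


Constraints: Alice before Eve; Carol before Hank; Olga before Alice; Hank before Grace; Eve before Carol
The last task can have nothing scheduled after it, so it must never appear on the left of a 'before'.
Tasks appearing before some other task: Alice, Carol, Olga, Hank, Eve.
The only task not in that list is Grace → it is last.

Grace


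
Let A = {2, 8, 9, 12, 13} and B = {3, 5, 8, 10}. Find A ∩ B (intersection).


A = {2, 8, 9, 12, 13}
B = {3, 5, 8, 10}
Operation: intersection
Elements in both: 8

{8}


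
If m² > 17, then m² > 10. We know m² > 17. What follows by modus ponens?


Modus ponens: P → Q, P ⊢ Q
P: m² > 17
Q: m² > 10
We have P → Q and P is true.
By modus ponens, Q must be true.

m² > 10


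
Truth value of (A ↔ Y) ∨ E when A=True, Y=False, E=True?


A = True, Y = False, E = True
Expression: (A ↔ Y) ∨ E
Step 1: A ↔ Y = (True iff False) (true when values match) = False
Step 2: (False) ∨ E = False OR True = True

True


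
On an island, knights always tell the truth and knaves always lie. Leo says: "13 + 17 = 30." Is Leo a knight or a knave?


Statement: "13 + 17 = 30."
Actual: 13 + 17 = 30
Claimed: 30
Statement is TRUE → Leo tells the truth → Knight

Knight


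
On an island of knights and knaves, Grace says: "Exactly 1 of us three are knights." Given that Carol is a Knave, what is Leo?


Grace claims exactly 1 knights among Grace, Carol, Leo.
Given: Carol is a Knave.

Case 1: Grace is a Knight (tells truth)
  Then exactly 1 of the three are knights.
  Counting Grace, Carol: 1 knight(s) so far. Need 0 more → Leo = Knave.
Case 2: Grace is a Knave (lies)
  Then the count is NOT 1.
  If Leo = Knight, count = 1 = 1 → claim would be true, contradicts lie.
  If Leo = Knave, count = 0 ≠ 1 → lie confirmed ✓

Leo is a Knave.

Knave


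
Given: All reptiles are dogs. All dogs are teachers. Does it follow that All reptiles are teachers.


Premise 1: All reptiles are dogs.
Premise 2: All dogs are teachers.
Conclusion: All reptiles are teachers.
Barbara syllogism (AAA-1): All A are B, All B are C → All A are C.
Middle term (dogs) distributed in premise 2.

Valid


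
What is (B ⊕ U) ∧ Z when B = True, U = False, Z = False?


B = True, U = False, Z = False
Step 1: B ⊕ U = True XOR False = True
Step 2: True ∧ Z = True AND False = False
XOR true when exactly one of B,U is true; then AND with Z.

False


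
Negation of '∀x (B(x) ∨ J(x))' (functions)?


Original: ∀x (B(x) ∨ J(x))
Rule: ¬∀→∃, ¬∃→∀, negate predicate.
Negation: ∃x (¬B(x) ∧ ¬J(x))

∃x (¬B(x) ∧ ¬J(x))


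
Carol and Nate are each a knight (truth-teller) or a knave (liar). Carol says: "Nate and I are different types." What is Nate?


Carol says: "Nate and I are different types."
Case 1: Carol is a Knight (truth-teller)
  Statement is true → they ARE different → Nate is a Knave
Case 2: Carol is a Knave (liar)
  Statement is false → they are NOT different → Nate is a Knave
In both cases, Nate is a Knave.

Knave


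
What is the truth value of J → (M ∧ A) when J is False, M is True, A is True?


J = False, M = True, A = True
Step 1: M ∧ A = True AND True = True
Step 2: J → (True): false only when J=True and consequent=False.
Result: True

True


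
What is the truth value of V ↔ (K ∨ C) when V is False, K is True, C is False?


V = False, K = True, C = False
Step 1: K ∨ C = True OR False = True
Step 2: V ↔ (True): true when both sides have same truth value.
Result: False ↔ True = False

False


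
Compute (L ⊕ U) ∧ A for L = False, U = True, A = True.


L = False, U = True, A = True
Step 1: L ⊕ U = False XOR True = True
Step 2: True ∧ A = True AND True = True
XOR true when exactly one of L,U is true; then AND with A.

True


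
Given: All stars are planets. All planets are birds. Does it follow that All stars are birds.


Premise 1: All stars are planets.
Premise 2: All planets are birds.
Conclusion: All stars are birds.
Barbara syllogism (AAA-1): All A are B, All B are C → All A are C.
Middle term (planets) distributed in premise 2.

Valid


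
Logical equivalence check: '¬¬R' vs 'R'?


Expression 1: ¬¬R
Expression 2: R
Truth table (R | Expr1 Expr2):
  T |   T     T
  F |   F     F
All 2 rows agree, so the expressions are logically equivalent.

Yes


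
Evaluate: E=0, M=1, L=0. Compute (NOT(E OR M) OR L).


E OR M = 1
NOT(1) = 0
0 OR 0 = 0

0


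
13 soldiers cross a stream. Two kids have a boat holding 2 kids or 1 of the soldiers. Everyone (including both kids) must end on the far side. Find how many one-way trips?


Per crossing of one of the soldiers: kids→, one←, one of the soldiers→, one← = 4 trips
13 × 4 = 52, + 1 final kids→ = 53
Minimum trips = 53

53


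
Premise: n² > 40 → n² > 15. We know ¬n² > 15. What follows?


Modus tollens: P → Q, ¬Q ⊢ ¬P
P: n² > 40
Q: n² > 15
We have P → Q and Q is false.
By modus tollens, P must be false.

It is not the case that n² > 40


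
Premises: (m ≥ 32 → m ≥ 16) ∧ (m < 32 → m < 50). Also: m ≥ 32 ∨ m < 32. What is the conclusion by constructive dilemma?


Constructive dilemma: (P → Q) ∧ (R → S), P ∨ R ⊢ Q ∨ S
Premise 1: m ≥ 32 → m ≥ 16
Premise 2: m < 32 → m < 50
Premise 3: m ≥ 32 ∨ m < 32
Case 1: Assuming m ≥ 32, then by Premise 1, m ≥ 16.
Case 2: Assuming m < 32, then by Premise 2, m < 50.
Since one of m ≥ 32 or m < 32 must hold, we get m ≥ 16 or m < 50.

m ≥ 16 or m < 50.


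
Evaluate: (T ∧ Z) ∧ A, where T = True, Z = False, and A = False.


T = True, Z = False, A = False
Step 1: T ∧ Z = True AND False = False
Step 2: False ∧ A = False AND False = False
AND is true only when ALL operands are true.

False


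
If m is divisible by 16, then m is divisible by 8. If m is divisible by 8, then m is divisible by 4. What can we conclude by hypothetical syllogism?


Hypothetical syllogism: P → Q, Q → R ⊢ P → R
Premise 1: m is divisible by 16 → m is divisible by 8
Premise 2: m is divisible by 8 → m is divisible by 4
Chain the implications: the middle term (m is divisible by 8) links the two.
Conclusion: If m is divisible by 16, then m is divisible by 4.

If m is divisible by 16, then m is divisible by 4.


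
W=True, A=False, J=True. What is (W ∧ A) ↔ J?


W = True, A = False, J = True
Expression: (W ∧ A) ↔ J
Step 1: W ∧ A = True AND False = False
Step 2: (False) ↔ J = (False iff True) = False

False


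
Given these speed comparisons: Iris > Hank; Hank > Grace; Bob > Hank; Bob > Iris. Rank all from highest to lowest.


Constraints: Iris > Hank; Hank > Grace; Bob > Hank; Bob > Iris
Method: at each step, the next-highest is the one remaining person who never appears on the smaller side of a constraint between remaining people.
  Step 1: remaining {Bob, Grace, Iris, Hank}; on the smaller side: {Grace, Iris, Hank} → Bob is next (Bob > Hank; Bob > Iris).
  Step 2: remaining {Grace, Iris, Hank}; on the smaller side: {Grace, Hank} → Iris is next (Iris > Hank).
  Step 3: remaining {Grace, Hank}; on the smaller side: {Grace} → Hank is next (Hank > Grace).
  Step 4: only Grace remains → lowest.
Final ranking (highest to lowest):

Bob > Iris > Hank > Grace


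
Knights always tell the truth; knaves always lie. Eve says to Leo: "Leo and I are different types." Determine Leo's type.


Eve says: "Leo and I are different types."
Case 1: Eve is a Knight (truth-teller)
  Statement is true → they ARE different → Leo is a Knave
Case 2: Eve is a Knave (liar)
  Statement is false → they are NOT different → Leo is a Knave
In both cases, Leo is a Knave.

Knave


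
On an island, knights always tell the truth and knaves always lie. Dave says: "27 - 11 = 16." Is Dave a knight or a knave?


Statement: "27 - 11 = 16."
Actual: 27 - 11 = 16
Claimed: 16
Statement is TRUE → Dave tells the truth → Knight

Knight


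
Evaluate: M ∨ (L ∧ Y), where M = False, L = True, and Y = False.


M = False, L = True, Y = False
Step 1: L ∧ Y = True AND False = False
Step 2: M ∨ False = False OR False = False
AND evaluated first (higher precedence); then OR applied.

False


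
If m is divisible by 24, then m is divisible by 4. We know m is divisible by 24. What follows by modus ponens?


Modus ponens: P → Q, P ⊢ Q
P: m is divisible by 24
Q: m is divisible by 4
We have P → Q and P is true.
By modus ponens, Q must be true.

m is divisible by 4


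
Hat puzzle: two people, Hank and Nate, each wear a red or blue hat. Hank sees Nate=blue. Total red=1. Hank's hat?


Total red = 1, Nate = blue
Red accounted for: 0
Remaining for Hank: 1
Hank's hat is red.

red


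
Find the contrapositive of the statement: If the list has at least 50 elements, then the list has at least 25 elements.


Original: If the list has at least 50 elements, then the list has at least 25 elements
Contrapositive: If ¬Q, then ¬P
Negate Q: not (the list has at least 25 elements)
Negate P: not (the list has at least 50 elements)

If not (the list has at least 25 elements), then not (the list has at least 50 elements).


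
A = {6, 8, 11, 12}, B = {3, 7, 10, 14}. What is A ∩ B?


A = {6, 8, 11, 12}
B = {3, 7, 10, 14}
Operation: intersection
Elements in both: none

∅


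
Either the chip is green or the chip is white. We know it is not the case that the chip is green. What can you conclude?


Disjunctive syllogism: P ∨ Q, ¬P ⊢ Q
Disjunction: the chip is green ∨ the chip is white
We know it is not the case that the chip is green.
By disjunctive syllogism, the other disjunct must be true.

The chip is white


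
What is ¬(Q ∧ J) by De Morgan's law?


De Morgan's law: ¬(P ∧ Q) ≡ ¬P ∨ ¬Q
¬(Q ∧ J) = ¬Q ∨ ¬J

¬Q ∨ ¬J


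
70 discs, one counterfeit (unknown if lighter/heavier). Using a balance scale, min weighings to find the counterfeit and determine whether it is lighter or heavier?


Let n = 70. 140 possibilities (n discs × lighter/heavier); each weighing has 3 outcomes.
Bound for k weighings: say the first weighing puts j discs on each pan. If it tips, the 2j weighed discs remain suspects (each with a known direction) and k-1 weighings give 3^(k-1) outcomes; 3^(k-1) is odd, so 2j ≤ 3^(k-1) - 1. If it balances, the n - 2j unweighed discs remain with direction unknown: 2(n - 2j) ≤ 3^(k-1) - 1 by the same parity argument. Adding, n ≤ (3^(k-1) - 1) + (3^(k-1) - 1)/2 = (3^k - 3)/2, and the classical three-group strategy achieves this (3 discs in 2 weighings, 12 in 3, 39 in 4, 120 in 5).
So we need the smallest k with (3^k - 3)/2 ≥ 70.
k = 4: (3^4 - 3)/2 = 39 < 70 ✗
k = 5: (3^5 - 3)/2 = 120 ≥ 70 ✓

5


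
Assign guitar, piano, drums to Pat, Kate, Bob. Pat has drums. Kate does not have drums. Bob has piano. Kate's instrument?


From clues:
  Bob → piano
  Pat → drums
By elimination, Kate gets the remaining.

guitar


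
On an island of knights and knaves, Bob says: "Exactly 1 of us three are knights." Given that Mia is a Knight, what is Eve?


Bob claims exactly 1 knights among Bob, Mia, Eve.
Given: Mia is a Knight.

Case 1: Bob is a Knight (tells truth)
  Then exactly 1 of the three are knights.
  Counting Bob, Mia: 2 knight(s) so far. Need -1 more → impossible.
Case 2: Bob is a Knave (lies)
  Then the count is NOT 1.
  If Eve = Knave, count = 1 = 1 → claim would be true, contradicts lie.
  If Eve = Knight, count = 2 ≠ 1 → lie confirmed ✓

Eve is a Knight.

Knight


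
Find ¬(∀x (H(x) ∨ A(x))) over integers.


Original: ∀x (H(x) ∨ A(x))
Rule: ¬∀→∃, ¬∃→∀, negate predicate.
Negation: ∃x (¬H(x) ∧ ¬A(x))

∃x (¬H(x) ∧ ¬A(x))


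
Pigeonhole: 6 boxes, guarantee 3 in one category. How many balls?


Pigeonhole: to guarantee k in one of n categories, need (k-1)×n + 1.
k = 3, n = 6
Minimum = (3-1) × 6 + 1 = 2 × 6 + 1

13


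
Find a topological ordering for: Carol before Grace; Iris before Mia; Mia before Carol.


Constraints: Carol before Grace; Iris before Mia; Mia before Carol
Method: repeatedly schedule the remaining task that has no remaining task required before it.
  Step 1: remaining {Grace, Iris, Carol, Mia}; every task except Iris still has a predecessor pending → schedule Iris.
  Step 2: remaining {Grace, Carol, Mia}; every task except Mia still has a predecessor pending → schedule Mia.
  Step 3: remaining {Grace, Carol}; every task except Carol still has a predecessor pending → schedule Carol.
  Step 4: only Grace remains → schedule Grace.
Resulting order:

Iris → Mia → Carol → Grace


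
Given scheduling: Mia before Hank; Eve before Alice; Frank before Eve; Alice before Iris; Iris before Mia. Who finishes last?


Constraints: Mia before Hank; Eve before Alice; Frank before Eve; Alice before Iris; Iris before Mia
The last task can have nothing scheduled after it, so it must never appear on the left of a 'before'.
Tasks appearing before some other task: Mia, Eve, Frank, Alice, Iris.
The only task not in that list is Hank → it is last.

Hank


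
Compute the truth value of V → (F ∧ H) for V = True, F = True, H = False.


V = True, F = True, H = False
Step 1: F ∧ H = True AND False = False
Step 2: V → (False): false only when V=True and consequent=False.
Result: False

False


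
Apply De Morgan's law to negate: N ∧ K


De Morgan's law: ¬(P ∧ Q) ≡ ¬P ∨ ¬Q
¬(N ∧ K) = ¬N ∨ ¬K

¬N ∨ ¬K


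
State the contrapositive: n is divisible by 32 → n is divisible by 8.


Original: If n is divisible by 32, then n is divisible by 8
Contrapositive: If ¬Q, then ¬P
Negate Q: not (n is divisible by 8)
Negate P: not (n is divisible by 32)

If not (n is divisible by 8), then not (n is divisible by 32).


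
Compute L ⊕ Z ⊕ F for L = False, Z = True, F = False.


L = False, Z = True, F = False
Step 1: L ⊕ Z = False XOR True = True
Step 2: True ⊕ F = True XOR False = True
XOR is true when an odd number of operands are true.

True


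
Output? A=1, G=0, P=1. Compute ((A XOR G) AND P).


A XOR G = 1^0 = 1
1 AND 1 = 1

1


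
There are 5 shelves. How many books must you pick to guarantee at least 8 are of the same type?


Pigeonhole: to guarantee k in one of n categories, need (k-1)×n + 1.
k = 8, n = 5
Minimum = (8-1) × 5 + 1 = 7 × 5 + 1

36


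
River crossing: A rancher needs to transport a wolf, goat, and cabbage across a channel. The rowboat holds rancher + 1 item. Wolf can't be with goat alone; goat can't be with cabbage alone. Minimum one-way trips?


1. rancher+goat → 2. rancher ← 3. rancher+wolf → 4. rancher+goat ← 5. rancher+cabbage → 6. rancher ← 7. rancher+goat →
Minimum trips = 7

7


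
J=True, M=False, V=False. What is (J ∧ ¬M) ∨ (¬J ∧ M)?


J = True, M = False, V = False
Expression: (J ∧ ¬M) ∨ (¬J ∧ M)
Step 1: ¬M = NOT False = True
Step 2: J ∧ ¬M = True AND True = True
Step 3: ¬J = NOT True = False
Step 4: ¬J ∧ M = False AND False = False
Step 5: (True) ∨ (False) = True OR False = True

True


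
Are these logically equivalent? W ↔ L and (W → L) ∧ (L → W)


Expression 1: W ↔ L
Expression 2: (W → L) ∧ (L → W)
Truth table (W L | Expr1 Expr2):
  T T |   T     T
  T F |   F     F
  F T |   F     F
  F F |   T     T
All 4 rows agree, so the expressions are logically equivalent.

Yes


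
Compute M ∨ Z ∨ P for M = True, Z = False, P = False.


M = True, Z = False, P = False
Step 1: M ∨ Z = True OR False = True
Step 2: True ∨ P = True OR False = True
OR is true when at least one operand is true.

True


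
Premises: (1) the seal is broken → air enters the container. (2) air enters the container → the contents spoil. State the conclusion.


Hypothetical syllogism: P → Q, Q → R ⊢ P → R
Premise 1: the seal is broken → air enters the container
Premise 2: air enters the container → the contents spoil
Chain the implications: the middle term (air enters the container) links the two.
Conclusion: If the seal is broken, then the contents spoil.

If the seal is broken, then the contents spoil.


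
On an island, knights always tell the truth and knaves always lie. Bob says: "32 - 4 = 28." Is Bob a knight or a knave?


Statement: "32 - 4 = 28."
Actual: 32 - 4 = 28
Claimed: 28
Statement is TRUE → Bob tells the truth → Knight

Knight


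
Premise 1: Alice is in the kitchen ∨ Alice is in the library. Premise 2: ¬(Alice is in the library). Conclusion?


Disjunctive syllogism: P ∨ Q, ¬P ⊢ Q
Disjunction: Alice is in the kitchen ∨ Alice is in the library
We know it is not the case that Alice is in the library.
By disjunctive syllogism, the other disjunct must be true.

Alice is in the kitchen


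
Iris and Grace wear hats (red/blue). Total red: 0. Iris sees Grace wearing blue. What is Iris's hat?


Total red = 0, Grace = blue
Red accounted for: 0
Remaining for Iris: 0
Iris's hat is blue.

blue


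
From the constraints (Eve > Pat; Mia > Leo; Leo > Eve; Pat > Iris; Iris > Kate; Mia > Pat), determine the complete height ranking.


Constraints: Eve > Pat; Mia > Leo; Leo > Eve; Pat > Iris; Iris > Kate; Mia > Pat
Method: at each step, the next-highest is the one remaining person who never appears on the smaller side of a constraint between remaining people.
  Step 1: remaining {Iris, Leo, Mia, Eve, Pat, Kate}; on the smaller side: {Iris, Leo, Eve, Pat, Kate} → Mia is next (Mia > Leo; Mia > Pat).
  Step 2: remaining {Iris, Leo, Eve, Pat, Kate}; on the smaller side: {Iris, Eve, Pat, Kate} → Leo is next (Leo > Eve).
  Step 3: remaining {Iris, Eve, Pat, Kate}; on the smaller side: {Iris, Pat, Kate} → Eve is next (Eve > Pat).
  Step 4: remaining {Iris, Pat, Kate}; on the smaller side: {Iris, Kate} → Pat is next (Pat > Iris).
  Step 5: remaining {Iris, Kate}; on the smaller side: {Kate} → Iris is next (Iris > Kate).
  Step 6: only Kate remains → lowest.
Final ranking (highest to lowest):

Mia > Leo > Eve > Pat > Iris > Kate


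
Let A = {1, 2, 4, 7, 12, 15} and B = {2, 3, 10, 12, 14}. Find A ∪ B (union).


A = {1, 2, 4, 7, 12, 15}
B = {2, 3, 10, 12, 14}
Operation: union
All elements combined: 1, 2, 3, 4, 7, 10, 12, 14, 15

{1, 2, 3, 4, 7, 10, 12, 14, 15}


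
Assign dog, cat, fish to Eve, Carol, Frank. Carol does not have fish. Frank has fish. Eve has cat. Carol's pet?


From clues:
  Frank → fish
  Eve → cat
By elimination, Carol gets the remaining.

dog


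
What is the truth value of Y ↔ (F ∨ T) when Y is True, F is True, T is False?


Y = True, F = True, T = False
Step 1: F ∨ T = True OR False = True
Step 2: Y ↔ (True): true when both sides have same truth value.
Result: True ↔ True = True

True


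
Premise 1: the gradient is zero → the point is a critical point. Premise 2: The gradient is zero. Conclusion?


Modus ponens: P → Q, P ⊢ Q
P: the gradient is zero
Q: the point is a critical point
We have P → Q and P is true.
By modus ponens, Q must be true.

The point is a critical point


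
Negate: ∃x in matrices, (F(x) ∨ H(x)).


Original: ∃x (F(x) ∨ H(x))
Rule: ¬∀→∃, ¬∃→∀, negate predicate.
Negation: ∀x (¬F(x) ∧ ¬H(x))

∀x (¬F(x) ∧ ¬H(x))


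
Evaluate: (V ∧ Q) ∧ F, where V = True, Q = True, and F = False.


V = True, Q = True, F = False
Step 1: V ∧ Q = True AND True = True
Step 2: True ∧ F = True AND False = False
AND is true only when ALL operands are true.

False


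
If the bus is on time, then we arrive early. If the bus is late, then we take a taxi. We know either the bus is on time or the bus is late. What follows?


Constructive dilemma: (P → Q) ∧ (R → S), P ∨ R ⊢ Q ∨ S
Premise 1: the bus is on time → we arrive early
Premise 2: the bus is late → we take a taxi
Premise 3: the bus is on time ∨ the bus is late
Case 1: Assuming the bus is on time, then by Premise 1, we arrive early.
Case 2: Assuming the bus is late, then by Premise 2, we take a taxi.
Since one of the bus is on time or the bus is late must hold, we get we arrive early or we take a taxi.

We arrive early or we take a taxi.


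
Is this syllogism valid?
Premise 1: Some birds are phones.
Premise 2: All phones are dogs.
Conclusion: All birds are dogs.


Premise 1: Some birds are phones.
Premise 2: All phones are dogs.
Conclusion: All birds are dogs.
Fallacy: illicit minor. The minor term (birds) is distributed in the conclusion ('All birds ...') but undistributed in its premise ('Some birds are phones' doesn't cover all birds).
Only 'Some birds are dogs' follows, not 'All'.

Invalid


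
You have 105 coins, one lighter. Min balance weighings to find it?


Each weighing has 3 outcomes (left heavy / balance / right heavy), so k weighings distinguish at most 3^k cases; splitting into three near-equal groups achieves this.
Need 3^k ≥ 105: 3^4 = 81 < 105 ≤ 3^5 = 243
k = ⌈log₃(105)⌉ = 5

5


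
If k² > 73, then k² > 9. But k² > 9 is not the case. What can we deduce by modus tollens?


Modus tollens: P → Q, ¬Q ⊢ ¬P
P: k² > 73
Q: k² > 9
We have P → Q and Q is false.
By modus tollens, P must be false.

It is not the case that k² > 73


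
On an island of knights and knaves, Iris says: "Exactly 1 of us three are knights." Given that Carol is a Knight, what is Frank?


Iris claims exactly 1 knights among Iris, Carol, Frank.
Given: Carol is a Knight.

Case 1: Iris is a Knight (tells truth)
  Then exactly 1 of the three are knights.
  Counting Iris, Carol: 2 knight(s) so far. Need -1 more → impossible.
Case 2: Iris is a Knave (lies)
  Then the count is NOT 1.
  If Frank = Knave, count = 1 = 1 → claim would be true, contradicts lie.
  If Frank = Knight, count = 2 ≠ 1 → lie confirmed ✓

Frank is a Knight.

Knight


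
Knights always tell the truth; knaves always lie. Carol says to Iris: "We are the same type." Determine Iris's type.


Carol says: "We are the same type."
Case 1: Carol is a Knight (truth-teller)
  Statement is true → they ARE the same → Iris is also a Knight
Case 2: Carol is a Knave (liar)
  Statement is false → they are NOT the same → Iris is a Knight
In both cases, Iris is a Knight.

Knight


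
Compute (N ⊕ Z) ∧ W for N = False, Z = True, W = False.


N = False, Z = True, W = False
Step 1: N ⊕ Z = False XOR True = True
Step 2: True ∧ W = True AND False = False
XOR true when exactly one of N,Z is true; then AND with W.

False


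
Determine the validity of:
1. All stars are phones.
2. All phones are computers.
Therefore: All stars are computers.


Premise 1: All stars are phones.
Premise 2: All phones are computers.
Conclusion: All stars are computers.
Barbara syllogism (AAA-1): All A are B, All B are C → All A are C.
Middle term (phones) distributed in premise 2.

Valid


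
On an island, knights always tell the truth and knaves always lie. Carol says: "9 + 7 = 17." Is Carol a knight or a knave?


Statement: "9 + 7 = 17."
Actual: 9 + 7 = 16
Claimed: 17
Statement is FALSE → Carol lies → Knave

Knave


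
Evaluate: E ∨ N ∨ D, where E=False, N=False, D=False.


E = False, N = False, D = False
Expression: E ∨ N ∨ D
Step 1: E ∨ N = False OR False = False
Step 2: (False) ∨ D = False OR False = False

False


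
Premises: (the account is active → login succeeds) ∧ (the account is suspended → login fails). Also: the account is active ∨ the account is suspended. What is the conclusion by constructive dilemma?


Constructive dilemma: (P → Q) ∧ (R → S), P ∨ R ⊢ Q ∨ S
Premise 1: the account is active → login succeeds
Premise 2: the account is suspended → login fails
Premise 3: the account is active ∨ the account is suspended
Case 1: Assuming the account is active, then by Premise 1, login succeeds.
Case 2: Assuming the account is suspended, then by Premise 2, login fails.
Since one of the account is active or the account is suspended must hold, we get login succeeds or login fails.

Login succeeds or login fails.


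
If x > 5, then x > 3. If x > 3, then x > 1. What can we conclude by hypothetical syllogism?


Hypothetical syllogism: P → Q, Q → R ⊢ P → R
Premise 1: x > 5 → x > 3
Premise 2: x > 3 → x > 1
Chain the implications: the middle term (x > 3) links the two.
Conclusion: If x > 5, then x > 1.

If x > 5, then x > 1.


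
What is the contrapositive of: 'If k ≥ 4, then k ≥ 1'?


Original: If k ≥ 4, then k ≥ 1
Contrapositive: If ¬Q, then ¬P
Negate Q: not (k ≥ 1)
Negate P: not (k ≥ 4)

If not (k ≥ 1), then not (k ≥ 4).


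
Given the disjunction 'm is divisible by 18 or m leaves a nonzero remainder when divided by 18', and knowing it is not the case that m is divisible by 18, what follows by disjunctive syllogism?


Disjunctive syllogism: P ∨ Q, ¬P ⊢ Q
Disjunction: m is divisible by 18 ∨ m leaves a nonzero remainder when divided by 18
We know it is not the case that m is divisible by 18.
By disjunctive syllogism, the other disjunct must be true.

m leaves a nonzero remainder when divided by 18


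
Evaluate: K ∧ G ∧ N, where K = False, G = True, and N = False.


K = False, G = True, N = False
Step 1: K ∧ G = False AND True = False
Step 2: (False) ∧ N = (False) AND False = False
AND is true only when ALL operands are true.

False


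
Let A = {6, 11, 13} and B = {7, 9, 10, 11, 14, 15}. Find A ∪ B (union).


A = {6, 11, 13}
B = {7, 9, 10, 11, 14, 15}
Operation: union
All elements combined: 6, 7, 9, 10, 11, 13, 14, 15

{6, 7, 9, 10, 11, 13, 14, 15}


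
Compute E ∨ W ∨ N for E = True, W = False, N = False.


E = True, W = False, N = False
Step 1: E ∨ W = True OR False = True
Step 2: True ∨ N = True OR False = True
OR is true when at least one operand is true.

True


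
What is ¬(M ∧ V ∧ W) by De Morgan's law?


De Morgan's law: ¬(P ∧ Q ∧ R) ≡ ¬P ∨ ¬Q ∨ ¬R
¬(M ∧ V ∧ W) = ¬M ∨ ¬V ∨ ¬W

¬M ∨ ¬V ∨ ¬W


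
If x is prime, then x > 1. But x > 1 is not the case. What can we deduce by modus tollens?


Modus tollens: P → Q, ¬Q ⊢ ¬P
P: x is prime
Q: x > 1
We have P → Q and Q is false.
By modus tollens, P must be false.

It is not the case that x is prime


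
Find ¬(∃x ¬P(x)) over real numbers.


Original: ∃x ¬P(x)
Rule: ¬∀→∃, ¬∃→∀, negate predicate.
Negation: ∀x P(x)

∀x P(x)


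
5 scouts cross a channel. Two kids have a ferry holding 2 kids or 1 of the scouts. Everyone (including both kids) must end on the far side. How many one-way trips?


Per crossing of one of the scouts: kids→, one←, one of the scouts→, one← = 4 trips
5 × 4 = 20, + 1 final kids→ = 21
Minimum trips = 21

21


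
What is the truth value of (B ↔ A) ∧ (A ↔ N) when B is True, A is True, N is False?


B = True, A = True, N = False
Step 1: B ↔ A is true when B and A have the same value. Result: True
Step 2: A ↔ N is true when A and N have the same value. Result: False
Step 3: True ∧ False = False

False


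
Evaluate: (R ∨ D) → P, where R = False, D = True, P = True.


R = False, D = True, P = True
Step 1: R ∨ D = False OR True = True
Step 2: (True) → P: false only when antecedent=True and P=False.
Result: True

True


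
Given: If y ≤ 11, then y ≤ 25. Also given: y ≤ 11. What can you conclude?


Modus ponens: P → Q, P ⊢ Q
P: y ≤ 11
Q: y ≤ 25
We have P → Q and P is true.
By modus ponens, Q must be true.

y ≤ 25


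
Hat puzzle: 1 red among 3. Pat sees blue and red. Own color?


Total red = 1, seen red = 1
Own red = 1 - 1 = 0
Pat's hat is blue.

blue


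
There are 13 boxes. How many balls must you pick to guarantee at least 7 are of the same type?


Pigeonhole: to guarantee k in one of n categories, need (k-1)×n + 1.
k = 7, n = 13
Minimum = (7-1) × 13 + 1 = 6 × 13 + 1

79


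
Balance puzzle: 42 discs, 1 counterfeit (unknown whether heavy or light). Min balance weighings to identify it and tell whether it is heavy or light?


Let n = 42. 84 possibilities (n discs × lighter/heavier); each weighing has 3 outcomes.
Bound for k weighings: say the first weighing puts j discs on each pan. If it tips, the 2j weighed discs remain suspects (each with a known direction) and k-1 weighings give 3^(k-1) outcomes; 3^(k-1) is odd, so 2j ≤ 3^(k-1) - 1. If it balances, the n - 2j unweighed discs remain with direction unknown: 2(n - 2j) ≤ 3^(k-1) - 1 by the same parity argument. Adding, n ≤ (3^(k-1) - 1) + (3^(k-1) - 1)/2 = (3^k - 3)/2, and the classical three-group strategy achieves this (3 discs in 2 weighings, 12 in 3, 39 in 4, 120 in 5).
So we need the smallest k with (3^k - 3)/2 ≥ 42.
k = 4: (3^4 - 3)/2 = 39 < 42 ✗
k = 5: (3^5 - 3)/2 = 120 ≥ 42 ✓

5


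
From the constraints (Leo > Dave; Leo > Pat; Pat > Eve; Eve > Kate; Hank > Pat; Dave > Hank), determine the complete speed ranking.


Constraints: Leo > Dave; Leo > Pat; Pat > Eve; Eve > Kate; Hank > Pat; Dave > Hank
Method: at each step, the next-highest is the one remaining person who never appears on the smaller side of a constraint between remaining people.
  Step 1: remaining {Hank, Eve, Leo, Dave, Kate, Pat}; on the smaller side: {Hank, Eve, Dave, Kate, Pat} → Leo is next (Leo > Dave; Leo > Pat).
  Step 2: remaining {Hank, Eve, Dave, Kate, Pat}; on the smaller side: {Hank, Eve, Kate, Pat} → Dave is next (Dave > Hank).
  Step 3: remaining {Hank, Eve, Kate, Pat}; on the smaller side: {Eve, Kate, Pat} → Hank is next (Hank > Pat).
  Step 4: remaining {Eve, Kate, Pat}; on the smaller side: {Eve, Kate} → Pat is next (Pat > Eve).
  Step 5: remaining {Eve, Kate}; on the smaller side: {Kate} → Eve is next (Eve > Kate).
  Step 6: only Kate remains → lowest.
Final ranking (highest to lowest):

Leo > Dave > Hank > Pat > Eve > Kate


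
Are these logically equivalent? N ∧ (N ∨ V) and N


Expression 1: N ∧ (N ∨ V)
Expression 2: N
Truth table (N V | Expr1 Expr2):
  T T |   T     T
  T F |   T     T
  F T |   F     F
  F F |   F     F
All 4 rows agree, so the expressions are logically equivalent.

Yes


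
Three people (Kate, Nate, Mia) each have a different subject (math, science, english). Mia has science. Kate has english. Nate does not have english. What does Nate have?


From clues:
  Mia → science
  Kate → english
By elimination, Nate gets the remaining.

math


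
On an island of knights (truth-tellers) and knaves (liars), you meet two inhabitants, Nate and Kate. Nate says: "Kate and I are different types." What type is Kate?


Nate says: "Kate and I are different types."
Case 1: Nate is a Knight (truth-teller)
  Statement is true → they ARE different → Kate is a Knave
Case 2: Nate is a Knave (liar)
  Statement is false → they are NOT different → Kate is a Knave
In both cases, Kate is a Knave.

Knave


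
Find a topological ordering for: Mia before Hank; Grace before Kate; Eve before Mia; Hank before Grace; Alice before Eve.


Constraints: Mia before Hank; Grace before Kate; Eve before Mia; Hank before Grace; Alice before Eve
Method: repeatedly schedule the remaining task that has no remaining task required before it.
  Step 1: remaining {Kate, Hank, Eve, Grace, Alice, Mia}; every task except Alice still has a predecessor pending → schedule Alice.
  Step 2: remaining {Kate, Hank, Eve, Grace, Mia}; every task except Eve still has a predecessor pending → schedule Eve.
  Step 3: remaining {Kate, Hank, Grace, Mia}; every task except Mia still has a predecessor pending → schedule Mia.
  Step 4: remaining {Kate, Hank, Grace}; every task except Hank still has a predecessor pending → schedule Hank.
  Step 5: remaining {Kate, Grace}; every task except Grace still has a predecessor pending → schedule Grace.
  Step 6: only Kate remains → schedule Kate.
Resulting order:

Alice → Eve → Mia → Hank → Grace → Kate


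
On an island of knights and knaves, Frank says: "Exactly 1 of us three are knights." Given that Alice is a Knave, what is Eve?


Frank claims exactly 1 knights among Frank, Alice, Eve.
Given: Alice is a Knave.

Case 1: Frank is a Knight (tells truth)
  Then exactly 1 of the three are knights.
  Counting Frank, Alice: 1 knight(s) so far. Need 0 more → Eve = Knave.
Case 2: Frank is a Knave (lies)
  Then the count is NOT 1.
  If Eve = Knight, count = 1 = 1 → claim would be true, contradicts lie.
  If Eve = Knave, count = 0 ≠ 1 → lie confirmed ✓

Eve is a Knave.

Knave


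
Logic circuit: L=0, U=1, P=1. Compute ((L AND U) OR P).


L AND U = 0&1 = 0
0 OR 1 = 1

1


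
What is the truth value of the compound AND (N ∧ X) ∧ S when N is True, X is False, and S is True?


N = True, X = False, S = True
Step 1: N ∧ X = True AND False = False
Step 2: False ∧ S = False AND True = False
AND is true only when ALL operands are true.

False


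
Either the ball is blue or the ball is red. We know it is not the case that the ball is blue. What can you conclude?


Disjunctive syllogism: P ∨ Q, ¬P ⊢ Q
Disjunction: the ball is blue ∨ the ball is red
We know it is not the case that the ball is blue.
By disjunctive syllogism, the other disjunct must be true.

The ball is red
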